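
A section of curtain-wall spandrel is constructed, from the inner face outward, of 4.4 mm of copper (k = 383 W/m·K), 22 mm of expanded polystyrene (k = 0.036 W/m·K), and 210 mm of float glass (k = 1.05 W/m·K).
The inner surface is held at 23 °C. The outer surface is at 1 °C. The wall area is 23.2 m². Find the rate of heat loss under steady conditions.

Model the wall as resistances in series:
R_copper = L/(kA) = 0.0044/(383×23.2) = 4.952×10^-7 K/W
R_expanded polystyrene = L/(kA) = 0.022/(0.036×23.2) = 0.02634 K/W
R_float glass = L/(kA) = 0.21/(1.05×23.2) = 0.008621 K/W
R_total = 0.03496 K/W
Q = ΔT / R_total = 22 / 0.03496

Q ≈ 629 W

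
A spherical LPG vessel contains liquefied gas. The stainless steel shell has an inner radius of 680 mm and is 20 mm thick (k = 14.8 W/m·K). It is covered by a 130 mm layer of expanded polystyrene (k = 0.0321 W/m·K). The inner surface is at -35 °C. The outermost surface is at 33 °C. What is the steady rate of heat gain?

Q ≈ 123 W

Radial (spherical) resistances in series:
R_stainless steel shell = (1/0.68 − 1/0.7)/(4π×14.8) = 2.259×10^-4 K/W
R_expanded polystyrene = (1/0.7 − 1/0.83)/(4π×0.0321) = 0.5547 K/W
R_total = 0.5549 K/W
Q = ΔT/R_total = 68/0.5549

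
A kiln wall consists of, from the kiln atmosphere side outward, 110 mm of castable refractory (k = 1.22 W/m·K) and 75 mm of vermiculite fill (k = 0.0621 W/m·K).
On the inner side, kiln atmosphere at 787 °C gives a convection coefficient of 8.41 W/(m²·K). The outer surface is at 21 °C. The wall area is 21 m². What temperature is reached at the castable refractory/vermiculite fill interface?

T ≈ 674 °C

Thermal resistances in series:
R_inner film = 1/(h_i·A) = 1/(8.41×21) = 0.005662 K/W
R_castable refractory = L/(kA) = 0.11/(1.22×21) = 0.004294 K/W
R_vermiculite fill = L/(kA) = 0.075/(0.0621×21) = 0.05751 K/W
R_total = 0.06747 K/W;  Q = ΔT/R_total = 766/0.06747 = 11350 W
T_interface = T_inner − Q·ΣR(inner→interface) = 787 − 11400×0.009956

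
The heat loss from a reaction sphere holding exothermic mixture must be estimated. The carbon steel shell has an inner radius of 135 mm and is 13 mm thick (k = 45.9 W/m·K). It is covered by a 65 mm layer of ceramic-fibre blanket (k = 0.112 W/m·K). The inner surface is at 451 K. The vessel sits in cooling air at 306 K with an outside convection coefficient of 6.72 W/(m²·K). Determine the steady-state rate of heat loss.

For a spherical shell R = (1/r₁ − 1/r₂)/(4πk); film R = 1/(h·4πr²). In series:
R_carbon steel shell = (1/0.135 − 1/0.148)/(4π×45.9) = 0.001128 K/W
R_ceramic-fibre blanket = (1/0.148 − 1/0.213)/(4π×0.112) = 1.465 K/W
R_outer film = 1/(h·4πr_o²) = 1/(6.72×4π×0.213²) = 0.261 K/W
R_total = 1.727 K/W
Q = ΔT/R_total = 145/1.727

Q ≈ 84 W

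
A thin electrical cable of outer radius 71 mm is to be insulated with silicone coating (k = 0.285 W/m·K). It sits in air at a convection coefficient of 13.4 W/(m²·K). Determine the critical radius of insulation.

For a cylinder r_cr = k/h = 0.285/13.4
r_cr = 21.3 mm; since the bare radius (71 mm) is above r_cr, any added insulation will reduce heat loss.

r_cr ≈ 21.3 mm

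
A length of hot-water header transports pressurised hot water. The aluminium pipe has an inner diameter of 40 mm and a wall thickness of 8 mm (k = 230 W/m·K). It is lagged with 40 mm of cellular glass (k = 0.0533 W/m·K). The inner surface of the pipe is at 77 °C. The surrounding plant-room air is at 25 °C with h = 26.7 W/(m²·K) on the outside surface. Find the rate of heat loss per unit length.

q′ ≈ 19 W/m

Cylindrical conduction, so R = ln(r₂/r₁)/(2πkL) per layer, in series:
R_aluminium pipe wall = ln(28/20)/(2π×230×1) = 2.328×10^-4 K/W
R_cellular glass = ln(68/28)/(2π×0.0533×1) = 2.65 K/W
R_outer film = 1/(h_o·2πr_oL) = 1/(26.7×2π×0.068×1) = 0.08766 K/W
R_total = 2.737 K/W
Q = ΔT/R_total = 52/2.737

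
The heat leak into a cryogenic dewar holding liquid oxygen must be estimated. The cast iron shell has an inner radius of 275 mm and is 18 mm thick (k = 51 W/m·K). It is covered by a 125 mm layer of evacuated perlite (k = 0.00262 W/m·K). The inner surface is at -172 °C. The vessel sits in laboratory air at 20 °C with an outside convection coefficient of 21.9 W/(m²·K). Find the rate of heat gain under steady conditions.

Q ≈ 6.19 W

For a spherical shell R = (1/r₁ − 1/r₂)/(4πk); film R = 1/(h·4πr²). In series:
R_cast iron shell = (1/0.275 − 1/0.293)/(4π×51) = 3.486×10^-4 K/W
R_evacuated perlite = (1/0.293 − 1/0.418)/(4π×0.00262) = 31 K/W
R_outer film = 1/(h·4πr_o²) = 1/(21.9×4π×0.418²) = 0.0208 K/W
R_total = 31.02 K/W
Q = ΔT/R_total = 192/31.02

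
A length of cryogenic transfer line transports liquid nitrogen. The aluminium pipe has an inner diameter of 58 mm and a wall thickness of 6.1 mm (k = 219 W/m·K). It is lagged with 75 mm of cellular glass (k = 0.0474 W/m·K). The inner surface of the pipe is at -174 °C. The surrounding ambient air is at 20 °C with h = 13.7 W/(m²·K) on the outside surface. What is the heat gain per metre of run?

For a radial system each layer contributes R = ln(r_out/r_in)/(2πkL); films add R = 1/(hA).
R_aluminium pipe wall = ln(35.1/29)/(2π×219×1) = 1.387×10^-4 K/W
R_cellular glass = ln(110.1/35.1)/(2π×0.0474×1) = 3.838 K/W
R_outer film = 1/(h_o·2πr_oL) = 1/(13.7×2π×0.1101×1) = 0.1055 K/W
R_total = 3.944 K/W
Q = ΔT/R_total = 194/3.944

q′ ≈ 49.2 W/m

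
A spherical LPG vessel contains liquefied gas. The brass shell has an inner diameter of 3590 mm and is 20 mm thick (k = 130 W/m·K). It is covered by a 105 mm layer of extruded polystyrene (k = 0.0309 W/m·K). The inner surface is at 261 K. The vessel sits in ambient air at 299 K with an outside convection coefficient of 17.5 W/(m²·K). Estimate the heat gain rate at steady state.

Radial (spherical) resistances in series:
R_brass shell = (1/1.795 − 1/1.815)/(4π×130) = 3.758×10^-6 K/W
R_extruded polystyrene = (1/1.815 − 1/1.92)/(4π×0.0309) = 0.0776 K/W
R_outer film = 1/(h·4πr_o²) = 1/(17.5×4π×1.92²) = 0.001234 K/W
R_total = 0.07883 K/W
Q = ΔT/R_total = 38/0.07883

Q ≈ 482 W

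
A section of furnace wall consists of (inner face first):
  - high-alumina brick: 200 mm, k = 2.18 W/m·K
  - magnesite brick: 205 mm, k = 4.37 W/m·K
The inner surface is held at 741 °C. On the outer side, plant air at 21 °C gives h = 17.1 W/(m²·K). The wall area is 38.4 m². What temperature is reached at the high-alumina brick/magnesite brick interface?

Using the resistance-network approach (series):
R_high-alumina brick = L/(kA) = 0.2/(2.18×38.4) = 0.002389 K/W
R_magnesite brick = L/(kA) = 0.205/(4.37×38.4) = 0.001222 K/W
R_outer film = 1/(h_o·A) = 1/(17.1×38.4) = 0.001523 K/W
R_total = 0.005134 K/W;  Q = ΔT/R_total = 720/0.005134 = 140300 W
T_interface = T_inner − Q·ΣR(inner→interface) = 741 − 140000×0.002389

T ≈ 406 °C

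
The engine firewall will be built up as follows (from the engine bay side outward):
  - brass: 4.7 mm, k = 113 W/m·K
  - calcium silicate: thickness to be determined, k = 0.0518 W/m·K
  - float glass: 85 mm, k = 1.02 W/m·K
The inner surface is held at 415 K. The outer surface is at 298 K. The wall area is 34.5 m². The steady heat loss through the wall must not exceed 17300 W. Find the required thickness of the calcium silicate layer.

Using the resistance-network approach (series):
R_brass = L/(kA) = 0.0047/(113×34.5) = 1.206×10^-6 K/W
R_float glass = L/(kA) = 0.085/(1.02×34.5) = 0.002415 K/W
Sum of the known resistances R_other = 0.002417 K/W
Required total resistance R_tot = ΔT/Q_allow = 117/17300 = 0.006763 K/W
R_calcium silicate = R_tot − R_other = 0.004346 K/W
L = R·k·A = 0.004346×0.0518×34.5

L ≈ 7.77 mm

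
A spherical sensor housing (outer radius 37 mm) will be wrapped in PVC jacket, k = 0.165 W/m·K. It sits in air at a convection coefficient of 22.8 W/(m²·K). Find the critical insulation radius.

r_cr ≈ 14.5 mm

For a sphere r_cr = 2k/h = 2×0.165/22.8
r_cr = 14.5 mm; since the bare radius (37 mm) is above r_cr, any added insulation will reduce heat loss.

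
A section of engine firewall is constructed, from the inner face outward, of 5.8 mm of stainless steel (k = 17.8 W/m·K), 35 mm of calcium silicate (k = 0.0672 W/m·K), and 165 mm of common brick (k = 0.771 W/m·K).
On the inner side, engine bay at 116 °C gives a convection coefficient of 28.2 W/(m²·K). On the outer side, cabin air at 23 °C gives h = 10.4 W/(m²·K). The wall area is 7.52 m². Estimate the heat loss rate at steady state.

Q ≈ 807 W

Treating each layer as a thermal resistance in series:
R_inner film = 1/(h_i·A) = 1/(28.2×7.52) = 0.004716 K/W
R_stainless steel = L/(kA) = 0.0058/(17.8×7.52) = 4.333×10^-5 K/W
R_calcium silicate = L/(kA) = 0.035/(0.0672×7.52) = 0.06926 K/W
R_common brick = L/(kA) = 0.165/(0.771×7.52) = 0.02846 K/W
R_outer film = 1/(h_o·A) = 1/(10.4×7.52) = 0.01279 K/W
R_total = 0.1153 K/W
Q = ΔT / R_total = 93 / 0.1153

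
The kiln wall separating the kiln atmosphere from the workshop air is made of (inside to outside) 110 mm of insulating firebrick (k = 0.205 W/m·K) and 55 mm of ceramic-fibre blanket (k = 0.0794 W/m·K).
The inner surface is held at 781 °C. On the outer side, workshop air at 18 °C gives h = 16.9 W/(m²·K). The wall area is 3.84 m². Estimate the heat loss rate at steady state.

Thermal resistances in series:
R_insulating firebrick = L/(kA) = 0.11/(0.205×3.84) = 0.1397 K/W
R_ceramic-fibre blanket = L/(kA) = 0.055/(0.0794×3.84) = 0.1804 K/W
R_outer film = 1/(h_o·A) = 1/(16.9×3.84) = 0.01541 K/W
R_total = 0.3355 K/W
Q = ΔT / R_total = 763 / 0.3355

Q ≈ 2270 W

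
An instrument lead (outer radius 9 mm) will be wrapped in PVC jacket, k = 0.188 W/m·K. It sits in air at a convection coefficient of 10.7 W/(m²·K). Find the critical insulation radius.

r_cr ≈ 17.6 mm

For a cylinder r_cr = k/h = 0.188/10.7
r_cr = 17.6 mm; since the bare radius (9 mm) is below r_cr, adding a thin layer of insulation will *increase* heat loss.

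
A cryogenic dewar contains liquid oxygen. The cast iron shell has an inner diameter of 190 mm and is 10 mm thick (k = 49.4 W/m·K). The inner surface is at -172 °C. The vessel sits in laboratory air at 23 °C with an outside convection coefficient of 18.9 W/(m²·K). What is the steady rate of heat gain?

Q ≈ 508 W

Spherical conduction: R = (1/r_in − 1/r_out)/(4πk) per layer; series-sum.
R_cast iron shell = (1/0.095 − 1/0.105)/(4π×49.4) = 0.001615 K/W
R_outer film = 1/(h·4πr_o²) = 1/(18.9×4π×0.105²) = 0.3819 K/W
R_total = 0.3835 K/W
Q = ΔT/R_total = 195/0.3835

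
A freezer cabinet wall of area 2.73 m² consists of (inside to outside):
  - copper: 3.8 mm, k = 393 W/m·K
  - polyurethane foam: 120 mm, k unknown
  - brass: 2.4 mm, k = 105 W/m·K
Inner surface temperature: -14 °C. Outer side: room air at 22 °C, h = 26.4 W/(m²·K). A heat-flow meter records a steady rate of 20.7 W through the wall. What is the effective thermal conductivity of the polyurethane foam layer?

k ≈ 0.0255 W/(m·K)

Thermal resistances in series:
R_copper = L/(kA) = 0.0038/(393×2.73) = 3.542×10^-6 K/W
R_brass = L/(kA) = 0.0024/(105×2.73) = 8.373×10^-6 K/W
R_outer film = 1/(h_o·A) = 1/(26.4×2.73) = 0.01388 K/W
Sum of known resistances R_other = 0.01389 K/W
Total R = ΔT/Q = 36/20.7 = 1.739 K/W
R_polyurethane foam = R_total − R_other = 1.725 K/W
k = L/(R·A) = 0.12/(1.725×2.73)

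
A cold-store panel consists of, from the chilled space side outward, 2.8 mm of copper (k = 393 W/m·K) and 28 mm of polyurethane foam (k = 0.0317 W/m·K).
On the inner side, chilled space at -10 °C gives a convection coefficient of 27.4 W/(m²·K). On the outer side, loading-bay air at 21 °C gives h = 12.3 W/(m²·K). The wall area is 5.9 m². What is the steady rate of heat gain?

Q ≈ 183 W

Series thermal resistances:
R_inner film = 1/(h_i·A) = 1/(27.4×5.9) = 0.006186 K/W
R_copper = L/(kA) = 0.0028/(393×5.9) = 1.208×10^-6 K/W
R_polyurethane foam = L/(kA) = 0.028/(0.0317×5.9) = 0.1497 K/W
R_outer film = 1/(h_o·A) = 1/(12.3×5.9) = 0.01378 K/W
R_total = 0.1697 K/W
Q = ΔT / R_total = 31 / 0.1697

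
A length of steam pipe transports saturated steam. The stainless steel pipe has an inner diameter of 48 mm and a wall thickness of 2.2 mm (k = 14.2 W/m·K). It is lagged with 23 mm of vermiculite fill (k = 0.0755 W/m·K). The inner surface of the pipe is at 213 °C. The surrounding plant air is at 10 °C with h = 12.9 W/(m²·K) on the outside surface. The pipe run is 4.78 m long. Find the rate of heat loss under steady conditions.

Q ≈ 614 W

For a radial system each layer contributes R = ln(r_out/r_in)/(2πkL); films add R = 1/(hA).
R_stainless steel pipe wall = ln(26.2/24)/(2π×14.2×4.78) = 2.057×10^-4 K/W
R_vermiculite fill = ln(49.2/26.2)/(2π×0.0755×4.78) = 0.2779 K/W
R_outer film = 1/(h_o·2πr_oL) = 1/(12.9×2π×0.0492×4.78) = 0.05246 K/W
R_total = 0.3306 K/W
Q = ΔT/R_total = 203/0.3306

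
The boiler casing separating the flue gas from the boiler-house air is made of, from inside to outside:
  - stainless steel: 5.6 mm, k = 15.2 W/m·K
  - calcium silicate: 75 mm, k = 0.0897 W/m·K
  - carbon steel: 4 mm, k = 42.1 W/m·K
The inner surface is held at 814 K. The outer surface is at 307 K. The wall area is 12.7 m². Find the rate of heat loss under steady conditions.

Treating each layer as a thermal resistance in series:
R_stainless steel = L/(kA) = 0.0056/(15.2×12.7) = 2.901×10^-5 K/W
R_calcium silicate = L/(kA) = 0.075/(0.0897×12.7) = 0.06584 K/W
R_carbon steel = L/(kA) = 0.004/(42.1×12.7) = 7.481×10^-6 K/W
R_total = 0.06587 K/W
Q = ΔT / R_total = 507 / 0.06587

Q ≈ 7700 W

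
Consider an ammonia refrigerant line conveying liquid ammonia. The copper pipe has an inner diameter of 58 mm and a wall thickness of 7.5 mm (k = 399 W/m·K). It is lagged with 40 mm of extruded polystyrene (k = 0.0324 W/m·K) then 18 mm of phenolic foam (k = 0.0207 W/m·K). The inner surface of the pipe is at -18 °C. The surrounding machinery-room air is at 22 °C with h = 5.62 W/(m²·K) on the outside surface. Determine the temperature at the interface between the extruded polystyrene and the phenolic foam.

T ≈ 8.15 °C

Per-layer cylindrical resistances, series-summed:
R_copper pipe wall = ln(36.5/29)/(2π×399×1) = 9.175×10^-5 K/W
R_extruded polystyrene = ln(76.5/36.5)/(2π×0.0324×1) = 3.635 K/W
R_phenolic foam = ln(94.5/76.5)/(2π×0.0207×1) = 1.625 K/W
R_outer film = 1/(h_o·2πr_oL) = 1/(5.62×2π×0.0945×1) = 0.2997 K/W
R_total = 5.559 K/W
Q = ΔT/R_total = 40/5.559
Q = 7.2 W/m
T_interface = T_inner + Q·ΣR(inner→interface) = -18 + 7.2×3.635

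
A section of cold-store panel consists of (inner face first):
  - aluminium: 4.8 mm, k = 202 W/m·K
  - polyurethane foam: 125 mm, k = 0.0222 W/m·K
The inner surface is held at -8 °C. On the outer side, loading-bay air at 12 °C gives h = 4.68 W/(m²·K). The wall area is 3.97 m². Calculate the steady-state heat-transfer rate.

Q ≈ 13.6 W

Treating each layer as a thermal resistance in series:
R_aluminium = L/(kA) = 0.0048/(202×3.97) = 5.985×10^-6 K/W
R_polyurethane foam = L/(kA) = 0.125/(0.0222×3.97) = 1.418 K/W
R_outer film = 1/(h_o·A) = 1/(4.68×3.97) = 0.05382 K/W
R_total = 1.472 K/W
Q = ΔT / R_total = 20 / 1.472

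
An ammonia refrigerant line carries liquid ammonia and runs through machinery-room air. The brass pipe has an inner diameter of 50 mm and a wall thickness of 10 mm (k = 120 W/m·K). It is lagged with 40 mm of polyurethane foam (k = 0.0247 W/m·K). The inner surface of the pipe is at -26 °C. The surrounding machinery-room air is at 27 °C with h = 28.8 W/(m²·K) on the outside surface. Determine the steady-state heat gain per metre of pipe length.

Cylindrical conduction, so R = ln(r₂/r₁)/(2πkL) per layer, in series:
R_brass pipe wall = ln(35/25)/(2π×120×1) = 4.463×10^-4 K/W
R_polyurethane foam = ln(75/35)/(2π×0.0247×1) = 4.911 K/W
R_outer film = 1/(h_o·2πr_oL) = 1/(28.8×2π×0.075×1) = 0.07368 K/W
R_total = 4.985 K/W
Q = ΔT/R_total = 53/4.985

q′ ≈ 10.6 W/m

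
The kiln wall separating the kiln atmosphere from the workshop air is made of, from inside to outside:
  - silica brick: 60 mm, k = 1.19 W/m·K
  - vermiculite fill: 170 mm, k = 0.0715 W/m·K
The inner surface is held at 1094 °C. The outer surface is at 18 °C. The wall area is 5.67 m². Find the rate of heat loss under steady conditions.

Thermal resistances in series:
R_silica brick = L/(kA) = 0.06/(1.19×5.67) = 0.008892 K/W
R_vermiculite fill = L/(kA) = 0.17/(0.0715×5.67) = 0.4193 K/W
R_total = 0.4282 K/W
Q = ΔT / R_total = 1076 / 0.4282

Q ≈ 2510 W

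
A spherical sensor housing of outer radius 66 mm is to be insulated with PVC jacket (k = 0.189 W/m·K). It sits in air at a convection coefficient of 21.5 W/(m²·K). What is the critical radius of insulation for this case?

r_cr ≈ 17.6 mm

For a sphere r_cr = 2k/h = 2×0.189/21.5
r_cr = 17.6 mm; since the bare radius (66 mm) is above r_cr, any added insulation will reduce heat loss.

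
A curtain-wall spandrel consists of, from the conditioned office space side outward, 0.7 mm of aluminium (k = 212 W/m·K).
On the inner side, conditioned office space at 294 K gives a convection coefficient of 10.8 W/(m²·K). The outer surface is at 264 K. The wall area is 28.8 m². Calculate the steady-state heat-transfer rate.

Series thermal resistances:
R_inner film = 1/(h_i·A) = 1/(10.8×28.8) = 0.003215 K/W
R_aluminium = L/(kA) = 0.0007/(212×28.8) = 1.146×10^-7 K/W
R_total = 0.003215 K/W
Q = ΔT / R_total = 30 / 0.003215

Q ≈ 9330 W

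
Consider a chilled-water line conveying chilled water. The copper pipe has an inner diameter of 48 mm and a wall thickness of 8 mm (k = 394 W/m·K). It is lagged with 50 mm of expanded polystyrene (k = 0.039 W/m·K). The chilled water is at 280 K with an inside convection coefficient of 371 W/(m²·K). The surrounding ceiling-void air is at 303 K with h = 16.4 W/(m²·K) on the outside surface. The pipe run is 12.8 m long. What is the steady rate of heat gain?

Per-layer cylindrical resistances, series-summed:
R_inner film = 1/(h_i·2πr₁L) = 1/(371×2π×0.024×12.8) = 0.001396 K/W
R_copper pipe wall = ln(32/24)/(2π×394×12.8) = 9.079×10^-6 K/W
R_expanded polystyrene = ln(82/32)/(2π×0.039×12.8) = 0.3 K/W
R_outer film = 1/(h_o·2πr_oL) = 1/(16.4×2π×0.082×12.8) = 0.009246 K/W
R_total = 0.3107 K/W
Q = ΔT/R_total = 23/0.3107

Q ≈ 74 W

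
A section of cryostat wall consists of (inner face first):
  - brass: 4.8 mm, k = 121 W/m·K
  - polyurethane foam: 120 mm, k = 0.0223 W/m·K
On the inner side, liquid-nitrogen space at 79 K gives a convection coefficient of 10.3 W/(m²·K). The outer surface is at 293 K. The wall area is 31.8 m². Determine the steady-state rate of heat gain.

Series thermal resistances:
R_inner film = 1/(h_i·A) = 1/(10.3×31.8) = 0.003053 K/W
R_brass = L/(kA) = 0.0048/(121×31.8) = 1.247×10^-6 K/W
R_polyurethane foam = L/(kA) = 0.12/(0.0223×31.8) = 0.1692 K/W
R_total = 0.1723 K/W
Q = ΔT / R_total = 214 / 0.1723

Q ≈ 1240 W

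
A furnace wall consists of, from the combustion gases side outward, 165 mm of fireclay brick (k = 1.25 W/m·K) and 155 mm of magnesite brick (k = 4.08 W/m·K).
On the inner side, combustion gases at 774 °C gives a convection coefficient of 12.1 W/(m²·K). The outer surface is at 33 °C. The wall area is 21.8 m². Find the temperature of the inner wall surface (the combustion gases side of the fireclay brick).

Thermal resistances in series:
R_inner film = 1/(h_i·A) = 1/(12.1×21.8) = 0.003791 K/W
R_fireclay brick = L/(kA) = 0.165/(1.25×21.8) = 0.006055 K/W
R_magnesite brick = L/(kA) = 0.155/(4.08×21.8) = 0.001743 K/W
R_total = 0.01159 K/W;  Q = ΔT/R_total = 741/0.01159 = 63940 W
T_interface = T_inner − Q·ΣR(inner→interface) = 774 − 63900×0.003791

T ≈ 532 °C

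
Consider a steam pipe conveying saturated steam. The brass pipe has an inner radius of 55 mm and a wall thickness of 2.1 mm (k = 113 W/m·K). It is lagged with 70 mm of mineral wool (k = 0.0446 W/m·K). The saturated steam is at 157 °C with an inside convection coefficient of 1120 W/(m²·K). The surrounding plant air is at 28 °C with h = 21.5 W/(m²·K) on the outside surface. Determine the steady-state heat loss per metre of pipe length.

Treating each annulus and film as a series resistance:
R_inner film = 1/(h_i·2πr₁L) = 1/(1120×2π×0.055×1) = 0.002584 K/W
R_brass pipe wall = ln(57.1/55)/(2π×113×1) = 5.278×10^-5 K/W
R_mineral wool = ln(127.1/57.1)/(2π×0.0446×1) = 2.855 K/W
R_outer film = 1/(h_o·2πr_oL) = 1/(21.5×2π×0.1271×1) = 0.05824 K/W
R_total = 2.916 K/W
Q = ΔT/R_total = 129/2.916

q′ ≈ 44.2 W/m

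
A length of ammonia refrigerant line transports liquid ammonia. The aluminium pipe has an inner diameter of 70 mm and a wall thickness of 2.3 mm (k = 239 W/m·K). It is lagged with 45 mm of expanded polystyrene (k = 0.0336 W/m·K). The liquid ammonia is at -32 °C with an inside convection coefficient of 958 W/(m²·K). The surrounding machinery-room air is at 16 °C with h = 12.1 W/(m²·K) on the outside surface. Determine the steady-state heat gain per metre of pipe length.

q′ ≈ 12.3 W/m

For a radial system each layer contributes R = ln(r_out/r_in)/(2πkL); films add R = 1/(hA).
R_inner film = 1/(h_i·2πr₁L) = 1/(958×2π×0.035×1) = 0.004747 K/W
R_aluminium pipe wall = ln(37.3/35)/(2π×239×1) = 4.238×10^-5 K/W
R_expanded polystyrene = ln(82.3/37.3)/(2π×0.0336×1) = 3.749 K/W
R_outer film = 1/(h_o·2πr_oL) = 1/(12.1×2π×0.0823×1) = 0.1598 K/W
R_total = 3.913 K/W
Q = ΔT/R_total = 48/3.913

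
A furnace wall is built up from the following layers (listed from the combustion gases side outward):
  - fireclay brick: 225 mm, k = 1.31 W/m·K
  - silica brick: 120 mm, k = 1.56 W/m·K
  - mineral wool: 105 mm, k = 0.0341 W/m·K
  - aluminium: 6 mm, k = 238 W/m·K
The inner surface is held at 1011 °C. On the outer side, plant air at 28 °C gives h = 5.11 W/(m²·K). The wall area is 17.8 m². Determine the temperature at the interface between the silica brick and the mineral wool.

T ≈ 942 °C

Treating each layer as a thermal resistance in series:
R_fireclay brick = L/(kA) = 0.225/(1.31×17.8) = 0.009649 K/W
R_silica brick = L/(kA) = 0.12/(1.56×17.8) = 0.004322 K/W
R_mineral wool = L/(kA) = 0.105/(0.0341×17.8) = 0.173 K/W
R_aluminium = L/(kA) = 0.006/(238×17.8) = 1.416×10^-6 K/W
R_outer film = 1/(h_o·A) = 1/(5.11×17.8) = 0.01099 K/W
R_total = 0.198 K/W;  Q = ΔT/R_total = 983/0.198 = 4966 W
T_interface = T_inner − Q·ΣR(inner→interface) = 1011 − 4970×0.01397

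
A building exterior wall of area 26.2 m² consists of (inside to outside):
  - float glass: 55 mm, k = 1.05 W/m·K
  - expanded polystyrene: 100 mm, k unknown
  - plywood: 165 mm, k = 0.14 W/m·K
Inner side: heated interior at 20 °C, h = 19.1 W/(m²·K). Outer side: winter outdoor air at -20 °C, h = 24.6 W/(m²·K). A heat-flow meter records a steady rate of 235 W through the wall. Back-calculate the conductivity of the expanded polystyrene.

k ≈ 0.0319 W/(m·K)

Treating each layer as a thermal resistance in series:
R_inner film = 1/(h_i·A) = 1/(19.1×26.2) = 0.001998 K/W
R_float glass = L/(kA) = 0.055/(1.05×26.2) = 0.001999 K/W
R_plywood = L/(kA) = 0.165/(0.14×26.2) = 0.04498 K/W
R_outer film = 1/(h_o·A) = 1/(24.6×26.2) = 0.001552 K/W
Sum of known resistances R_other = 0.05053 K/W
Total R = ΔT/Q = 40/235 = 0.1702 K/W
R_expanded polystyrene = R_total − R_other = 0.1197 K/W
k = L/(R·A) = 0.1/(0.1197×26.2)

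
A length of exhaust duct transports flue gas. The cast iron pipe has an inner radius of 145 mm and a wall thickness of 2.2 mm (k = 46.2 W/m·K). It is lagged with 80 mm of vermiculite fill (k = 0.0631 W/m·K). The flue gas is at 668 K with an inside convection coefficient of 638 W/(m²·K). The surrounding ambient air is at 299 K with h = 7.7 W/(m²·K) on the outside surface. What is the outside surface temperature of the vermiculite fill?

T ≈ 327 K

Cylindrical conduction, so R = ln(r₂/r₁)/(2πkL) per layer, in series:
R_inner film = 1/(h_i·2πr₁L) = 1/(638×2π×0.145×1) = 0.00172 K/W
R_cast iron pipe wall = ln(147.2/145)/(2π×46.2×1) = 5.188×10^-5 K/W
R_vermiculite fill = ln(227.2/147.2)/(2π×0.0631×1) = 1.095 K/W
R_outer film = 1/(h_o·2πr_oL) = 1/(7.7×2π×0.2272×1) = 0.09097 K/W
R_total = 1.188 K/W
Q = ΔT/R_total = 369/1.188
Q = 311 W/m
T_interface = T_inner − Q·ΣR(inner→interface) = 668 − 311×1.097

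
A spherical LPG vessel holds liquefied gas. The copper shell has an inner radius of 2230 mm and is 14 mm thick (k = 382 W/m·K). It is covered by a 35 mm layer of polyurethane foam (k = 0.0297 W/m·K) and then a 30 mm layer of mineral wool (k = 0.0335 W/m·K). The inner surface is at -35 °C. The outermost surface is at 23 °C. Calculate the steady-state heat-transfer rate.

Q ≈ 1820 W

Spherical conduction: R = (1/r_in − 1/r_out)/(4πk) per layer; series-sum.
R_copper shell = (1/2.23 − 1/2.244)/(4π×382) = 5.828×10^-7 K/W
R_polyurethane foam = (1/2.244 − 1/2.279)/(4π×0.0297) = 0.01834 K/W
R_mineral wool = (1/2.279 − 1/2.309)/(4π×0.0335) = 0.01354 K/W
R_total = 0.03188 K/W
Q = ΔT/R_total = 58/0.03188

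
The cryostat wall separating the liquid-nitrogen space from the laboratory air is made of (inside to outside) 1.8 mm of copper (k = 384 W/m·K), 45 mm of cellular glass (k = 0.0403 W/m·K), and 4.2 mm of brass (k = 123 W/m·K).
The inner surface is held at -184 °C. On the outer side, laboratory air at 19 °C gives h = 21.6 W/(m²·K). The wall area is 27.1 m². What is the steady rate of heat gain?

Q ≈ 4730 W

Series thermal resistances:
R_copper = L/(kA) = 0.0018/(384×27.1) = 1.73×10^-7 K/W
R_cellular glass = L/(kA) = 0.045/(0.0403×27.1) = 0.0412 K/W
R_brass = L/(kA) = 0.0042/(123×27.1) = 1.26×10^-6 K/W
R_outer film = 1/(h_o·A) = 1/(21.6×27.1) = 0.001708 K/W
R_total = 0.04291 K/W
Q = ΔT / R_total = 203 / 0.04291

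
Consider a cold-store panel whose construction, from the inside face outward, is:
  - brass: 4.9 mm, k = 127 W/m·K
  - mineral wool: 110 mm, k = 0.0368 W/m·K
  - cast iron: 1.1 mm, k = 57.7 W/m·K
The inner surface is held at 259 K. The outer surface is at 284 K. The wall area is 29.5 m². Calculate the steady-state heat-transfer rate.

Thermal resistances in series:
R_brass = L/(kA) = 0.0049/(127×29.5) = 1.308×10^-6 K/W
R_mineral wool = L/(kA) = 0.11/(0.0368×29.5) = 0.1013 K/W
R_cast iron = L/(kA) = 0.0011/(57.7×29.5) = 6.462×10^-7 K/W
R_total = 0.1013 K/W
Q = ΔT / R_total = 25 / 0.1013

Q ≈ 247 W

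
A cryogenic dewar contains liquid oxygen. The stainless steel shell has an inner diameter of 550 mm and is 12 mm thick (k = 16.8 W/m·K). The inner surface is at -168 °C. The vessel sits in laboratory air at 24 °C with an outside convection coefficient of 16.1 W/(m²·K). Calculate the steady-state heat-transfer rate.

Spherical conduction: R = (1/r_in − 1/r_out)/(4πk) per layer; series-sum.
R_stainless steel shell = (1/0.275 − 1/0.287)/(4π×16.8) = 7.202×10^-4 K/W
R_outer film = 1/(h·4πr_o²) = 1/(16.1×4π×0.287²) = 0.06001 K/W
R_total = 0.06073 K/W
Q = ΔT/R_total = 192/0.06073

Q ≈ 3160 W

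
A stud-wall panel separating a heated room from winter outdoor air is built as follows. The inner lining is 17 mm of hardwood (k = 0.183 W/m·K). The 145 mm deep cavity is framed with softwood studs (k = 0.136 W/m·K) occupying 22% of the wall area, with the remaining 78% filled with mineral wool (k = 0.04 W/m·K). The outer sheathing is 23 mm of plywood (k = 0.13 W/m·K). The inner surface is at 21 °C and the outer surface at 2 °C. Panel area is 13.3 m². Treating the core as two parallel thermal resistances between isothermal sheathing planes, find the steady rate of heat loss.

Q ≈ 95.6 W

Sheathing layers in series; stud and cavity paths in parallel between them.
R_inner = 0.017/(0.183×13.3) = 0.006985 K/W
R_stud  = 0.145/(0.136×0.22×13.3) = 0.3644 K/W
R_cav   = 0.145/(0.04×0.78×13.3) = 0.3494 K/W
1/R_core = 1/R_stud + 1/R_cav → R_core = 0.1784 K/W
R_outer = 0.023/(0.13×13.3) = 0.0133 K/W
R_total = 0.1987 K/W
Q = ΔT/R_total = 19/0.1987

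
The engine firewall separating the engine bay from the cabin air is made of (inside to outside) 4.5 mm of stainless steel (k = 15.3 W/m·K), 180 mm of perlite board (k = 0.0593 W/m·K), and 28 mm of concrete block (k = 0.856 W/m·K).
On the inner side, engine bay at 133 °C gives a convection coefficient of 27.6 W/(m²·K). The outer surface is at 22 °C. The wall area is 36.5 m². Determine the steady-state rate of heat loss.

Treating each layer as a thermal resistance in series:
R_inner film = 1/(h_i·A) = 1/(27.6×36.5) = 9.927×10^-4 K/W
R_stainless steel = L/(kA) = 0.0045/(15.3×36.5) = 8.058×10^-6 K/W
R_perlite board = L/(kA) = 0.18/(0.0593×36.5) = 0.08316 K/W
R_concrete block = L/(kA) = 0.028/(0.856×36.5) = 8.962×10^-4 K/W
R_total = 0.08506 K/W
Q = ΔT / R_total = 111 / 0.08506

Q ≈ 1300 W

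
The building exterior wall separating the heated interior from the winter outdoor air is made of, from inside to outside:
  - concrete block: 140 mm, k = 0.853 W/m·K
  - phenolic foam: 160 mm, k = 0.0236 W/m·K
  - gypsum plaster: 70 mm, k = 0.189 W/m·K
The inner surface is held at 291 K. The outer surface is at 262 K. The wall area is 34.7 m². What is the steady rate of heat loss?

Q ≈ 138 W

Series thermal resistances:
R_concrete block = L/(kA) = 0.14/(0.853×34.7) = 0.00473 K/W
R_phenolic foam = L/(kA) = 0.16/(0.0236×34.7) = 0.1954 K/W
R_gypsum plaster = L/(kA) = 0.07/(0.189×34.7) = 0.01067 K/W
R_total = 0.2108 K/W
Q = ΔT / R_total = 29 / 0.2108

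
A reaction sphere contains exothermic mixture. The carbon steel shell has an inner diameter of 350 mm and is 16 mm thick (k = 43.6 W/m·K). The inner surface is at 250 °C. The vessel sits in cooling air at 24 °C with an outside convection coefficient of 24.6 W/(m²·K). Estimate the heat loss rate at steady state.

Q ≈ 2520 W

Radial (spherical) resistances in series:
R_carbon steel shell = (1/0.175 − 1/0.191)/(4π×43.6) = 8.737×10^-4 K/W
R_outer film = 1/(h·4πr_o²) = 1/(24.6×4π×0.191²) = 0.08867 K/W
R_total = 0.08955 K/W
Q = ΔT/R_total = 226/0.08955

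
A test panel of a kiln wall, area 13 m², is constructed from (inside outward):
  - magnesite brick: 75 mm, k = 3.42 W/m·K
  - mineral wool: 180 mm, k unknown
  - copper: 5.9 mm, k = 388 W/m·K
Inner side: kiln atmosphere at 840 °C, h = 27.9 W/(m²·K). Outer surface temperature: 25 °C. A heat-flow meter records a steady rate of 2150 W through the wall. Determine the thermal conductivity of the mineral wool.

Using the resistance-network approach (series):
R_inner film = 1/(h_i·A) = 1/(27.9×13) = 0.002757 K/W
R_magnesite brick = L/(kA) = 0.075/(3.42×13) = 0.001687 K/W
R_copper = L/(kA) = 0.0059/(388×13) = 1.17×10^-6 K/W
Sum of known resistances R_other = 0.004445 K/W
Total R = ΔT/Q = 815/2150 = 0.3791 K/W
R_mineral wool = R_total − R_other = 0.3746 K/W
k = L/(R·A) = 0.18/(0.3746×13)

k ≈ 0.037 W/(m·K)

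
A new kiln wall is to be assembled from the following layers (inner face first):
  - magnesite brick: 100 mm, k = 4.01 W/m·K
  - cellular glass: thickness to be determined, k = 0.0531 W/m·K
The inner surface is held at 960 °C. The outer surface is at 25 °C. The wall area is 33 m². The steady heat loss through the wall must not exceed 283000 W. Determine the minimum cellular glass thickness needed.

Treating each layer as a thermal resistance in series:
R_magnesite brick = L/(kA) = 0.1/(4.01×33) = 7.557×10^-4 K/W
Sum of the known resistances R_other = 7.557×10^-4 K/W
Required total resistance R_tot = ΔT/Q_allow = 935/283000 = 0.003304 K/W
R_cellular glass = R_tot − R_other = 0.002548 K/W
L = R·k·A = 0.002548×0.0531×33

L ≈ 4.47 mm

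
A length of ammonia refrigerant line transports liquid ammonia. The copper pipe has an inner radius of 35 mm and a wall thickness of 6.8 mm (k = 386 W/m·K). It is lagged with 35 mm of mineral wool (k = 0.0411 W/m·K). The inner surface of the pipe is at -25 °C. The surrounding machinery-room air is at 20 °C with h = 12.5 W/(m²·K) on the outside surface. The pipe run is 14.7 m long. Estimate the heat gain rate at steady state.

Q ≈ 262 W

Cylindrical conduction, so R = ln(r₂/r₁)/(2πkL) per layer, in series:
R_copper pipe wall = ln(41.8/35)/(2π×386×14.7) = 4.98×10^-6 K/W
R_mineral wool = ln(76.8/41.8)/(2π×0.0411×14.7) = 0.1602 K/W
R_outer film = 1/(h_o·2πr_oL) = 1/(12.5×2π×0.0768×14.7) = 0.01128 K/W
R_total = 0.1715 K/W
Q = ΔT/R_total = 45/0.1715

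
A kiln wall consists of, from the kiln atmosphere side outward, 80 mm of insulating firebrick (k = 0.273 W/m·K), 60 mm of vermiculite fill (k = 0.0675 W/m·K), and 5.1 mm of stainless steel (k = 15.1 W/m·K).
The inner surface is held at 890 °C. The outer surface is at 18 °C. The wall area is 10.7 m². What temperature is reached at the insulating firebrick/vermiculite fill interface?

Thermal resistances in series:
R_insulating firebrick = L/(kA) = 0.08/(0.273×10.7) = 0.02739 K/W
R_vermiculite fill = L/(kA) = 0.06/(0.0675×10.7) = 0.08307 K/W
R_stainless steel = L/(kA) = 0.0051/(15.1×10.7) = 3.157×10^-5 K/W
R_total = 0.1105 K/W;  Q = ΔT/R_total = 872/0.1105 = 7892 W
T_interface = T_inner − Q·ΣR(inner→interface) = 890 − 7890×0.02739

T ≈ 674 °C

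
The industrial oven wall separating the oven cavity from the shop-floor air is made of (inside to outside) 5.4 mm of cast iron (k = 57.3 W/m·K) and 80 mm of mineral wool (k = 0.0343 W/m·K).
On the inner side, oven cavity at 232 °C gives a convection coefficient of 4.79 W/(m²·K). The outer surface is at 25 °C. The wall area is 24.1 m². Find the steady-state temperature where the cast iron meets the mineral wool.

Using the resistance-network approach (series):
R_inner film = 1/(h_i·A) = 1/(4.79×24.1) = 0.008663 K/W
R_cast iron = L/(kA) = 0.0054/(57.3×24.1) = 3.91×10^-6 K/W
R_mineral wool = L/(kA) = 0.08/(0.0343×24.1) = 0.09678 K/W
R_total = 0.1054 K/W;  Q = ΔT/R_total = 207/0.1054 = 1963 W
T_interface = T_inner − Q·ΣR(inner→interface) = 232 − 1960×0.008666

T ≈ 215 °C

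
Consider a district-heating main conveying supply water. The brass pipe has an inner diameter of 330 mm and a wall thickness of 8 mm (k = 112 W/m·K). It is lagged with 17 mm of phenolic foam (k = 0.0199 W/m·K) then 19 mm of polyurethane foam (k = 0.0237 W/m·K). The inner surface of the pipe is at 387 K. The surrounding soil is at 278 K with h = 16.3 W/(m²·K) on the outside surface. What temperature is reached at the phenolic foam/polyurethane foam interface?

T ≈ 330 K

Cylindrical conduction, so R = ln(r₂/r₁)/(2πkL) per layer, in series:
R_brass pipe wall = ln(173/165)/(2π×112×1) = 6.728×10^-5 K/W
R_phenolic foam = ln(190/173)/(2π×0.0199×1) = 0.7496 K/W
R_polyurethane foam = ln(209/190)/(2π×0.0237×1) = 0.64 K/W
R_outer film = 1/(h_o·2πr_oL) = 1/(16.3×2π×0.209×1) = 0.04672 K/W
R_total = 1.436 K/W
Q = ΔT/R_total = 109/1.436
Q = 75.9 W/m
T_interface = T_inner − Q·ΣR(inner→interface) = 387 − 75.9×0.7497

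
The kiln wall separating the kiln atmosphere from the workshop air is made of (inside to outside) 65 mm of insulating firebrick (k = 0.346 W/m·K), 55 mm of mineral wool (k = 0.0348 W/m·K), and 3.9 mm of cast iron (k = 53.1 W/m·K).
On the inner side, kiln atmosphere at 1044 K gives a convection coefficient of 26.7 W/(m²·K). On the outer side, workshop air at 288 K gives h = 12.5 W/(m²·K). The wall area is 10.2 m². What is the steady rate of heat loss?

Treating each layer as a thermal resistance in series:
R_inner film = 1/(h_i·A) = 1/(26.7×10.2) = 0.003672 K/W
R_insulating firebrick = L/(kA) = 0.065/(0.346×10.2) = 0.01842 K/W
R_mineral wool = L/(kA) = 0.055/(0.0348×10.2) = 0.1549 K/W
R_cast iron = L/(kA) = 0.0039/(53.1×10.2) = 7.201×10^-6 K/W
R_outer film = 1/(h_o·A) = 1/(12.5×10.2) = 0.007843 K/W
R_total = 0.1849 K/W
Q = ΔT / R_total = 756 / 0.1849

Q ≈ 4090 W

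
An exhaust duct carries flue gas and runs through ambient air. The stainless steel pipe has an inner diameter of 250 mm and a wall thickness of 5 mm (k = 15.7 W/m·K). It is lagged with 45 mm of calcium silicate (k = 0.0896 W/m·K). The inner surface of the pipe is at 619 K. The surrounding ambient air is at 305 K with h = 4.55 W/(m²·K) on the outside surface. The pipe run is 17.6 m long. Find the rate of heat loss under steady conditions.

Radial resistances (cylindrical: R_cond = ln(r_o/r_i)/(2πkL), R_conv = 1/(h·2πrL)):
R_stainless steel pipe wall = ln(130/125)/(2π×15.7×17.6) = 2.259×10^-5 K/W
R_calcium silicate = ln(175/130)/(2π×0.0896×17.6) = 0.03 K/W
R_outer film = 1/(h_o·2πr_oL) = 1/(4.55×2π×0.175×17.6) = 0.01136 K/W
R_total = 0.04138 K/W
Q = ΔT/R_total = 314/0.04138

Q ≈ 7590 W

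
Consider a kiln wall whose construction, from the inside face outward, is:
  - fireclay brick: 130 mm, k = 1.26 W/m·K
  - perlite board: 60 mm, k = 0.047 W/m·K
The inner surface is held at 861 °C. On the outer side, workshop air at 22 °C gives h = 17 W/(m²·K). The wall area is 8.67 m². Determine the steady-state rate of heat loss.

Using the resistance-network approach (series):
R_fireclay brick = L/(kA) = 0.13/(1.26×8.67) = 0.0119 K/W
R_perlite board = L/(kA) = 0.06/(0.047×8.67) = 0.1472 K/W
R_outer film = 1/(h_o·A) = 1/(17×8.67) = 0.006785 K/W
R_total = 0.1659 K/W
Q = ΔT / R_total = 839 / 0.1659

Q ≈ 5060 W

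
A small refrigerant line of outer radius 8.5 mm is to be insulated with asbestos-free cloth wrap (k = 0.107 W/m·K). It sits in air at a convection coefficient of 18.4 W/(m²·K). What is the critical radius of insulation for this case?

For a cylinder r_cr = k/h = 0.107/18.4
r_cr = 5.82 mm; since the bare radius (8.5 mm) is above r_cr, any added insulation will reduce heat loss.

r_cr ≈ 5.82 mm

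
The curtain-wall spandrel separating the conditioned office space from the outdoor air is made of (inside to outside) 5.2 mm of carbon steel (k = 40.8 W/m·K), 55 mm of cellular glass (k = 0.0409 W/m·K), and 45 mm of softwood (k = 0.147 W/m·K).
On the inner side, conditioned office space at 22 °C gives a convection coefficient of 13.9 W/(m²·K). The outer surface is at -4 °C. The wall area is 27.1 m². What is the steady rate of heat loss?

Q ≈ 409 W

Series thermal resistances:
R_inner film = 1/(h_i·A) = 1/(13.9×27.1) = 0.002655 K/W
R_carbon steel = L/(kA) = 0.0052/(40.8×27.1) = 4.703×10^-6 K/W
R_cellular glass = L/(kA) = 0.055/(0.0409×27.1) = 0.04962 K/W
R_softwood = L/(kA) = 0.045/(0.147×27.1) = 0.0113 K/W
R_total = 0.06358 K/W
Q = ΔT / R_total = 26 / 0.06358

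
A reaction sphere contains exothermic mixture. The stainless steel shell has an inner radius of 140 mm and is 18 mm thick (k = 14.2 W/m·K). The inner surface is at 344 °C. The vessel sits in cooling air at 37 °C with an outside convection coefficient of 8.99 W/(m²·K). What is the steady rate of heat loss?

Radial (spherical) resistances in series:
R_stainless steel shell = (1/0.14 − 1/0.158)/(4π×14.2) = 0.00456 K/W
R_outer film = 1/(h·4πr_o²) = 1/(8.99×4π×0.158²) = 0.3546 K/W
R_total = 0.3591 K/W
Q = ΔT/R_total = 307/0.3591

Q ≈ 855 W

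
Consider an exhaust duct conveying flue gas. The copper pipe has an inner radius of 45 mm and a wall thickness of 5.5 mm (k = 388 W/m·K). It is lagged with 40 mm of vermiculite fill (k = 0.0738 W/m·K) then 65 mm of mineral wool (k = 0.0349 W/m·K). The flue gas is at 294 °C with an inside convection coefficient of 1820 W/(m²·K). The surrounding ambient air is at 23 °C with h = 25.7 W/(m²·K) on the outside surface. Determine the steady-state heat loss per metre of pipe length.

Cylindrical conduction, so R = ln(r₂/r₁)/(2πkL) per layer, in series:
R_inner film = 1/(h_i·2πr₁L) = 1/(1820×2π×0.045×1) = 0.001943 K/W
R_copper pipe wall = ln(50.5/45)/(2π×388×1) = 4.73×10^-5 K/W
R_vermiculite fill = ln(90.5/50.5)/(2π×0.0738×1) = 1.258 K/W
R_mineral wool = ln(155.5/90.5)/(2π×0.0349×1) = 2.468 K/W
R_outer film = 1/(h_o·2πr_oL) = 1/(25.7×2π×0.1555×1) = 0.03983 K/W
R_total = 3.768 K/W
Q = ΔT/R_total = 271/3.768

q′ ≈ 71.9 W/m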